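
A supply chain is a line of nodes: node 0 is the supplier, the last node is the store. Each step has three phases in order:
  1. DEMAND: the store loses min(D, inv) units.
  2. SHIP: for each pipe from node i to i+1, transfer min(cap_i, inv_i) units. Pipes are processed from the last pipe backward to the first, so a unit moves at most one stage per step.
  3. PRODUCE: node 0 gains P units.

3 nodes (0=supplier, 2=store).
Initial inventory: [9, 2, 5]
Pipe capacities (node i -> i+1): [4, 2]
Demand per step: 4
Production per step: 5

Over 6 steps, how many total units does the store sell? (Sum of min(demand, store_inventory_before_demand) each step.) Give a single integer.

Step 1: sold=4 (running total=4) -> [10 4 3]
Step 2: sold=3 (running total=7) -> [11 6 2]
Step 3: sold=2 (running total=9) -> [12 8 2]
Step 4: sold=2 (running total=11) -> [13 10 2]
Step 5: sold=2 (running total=13) -> [14 12 2]
Step 6: sold=2 (running total=15) -> [15 14 2]

Answer: 15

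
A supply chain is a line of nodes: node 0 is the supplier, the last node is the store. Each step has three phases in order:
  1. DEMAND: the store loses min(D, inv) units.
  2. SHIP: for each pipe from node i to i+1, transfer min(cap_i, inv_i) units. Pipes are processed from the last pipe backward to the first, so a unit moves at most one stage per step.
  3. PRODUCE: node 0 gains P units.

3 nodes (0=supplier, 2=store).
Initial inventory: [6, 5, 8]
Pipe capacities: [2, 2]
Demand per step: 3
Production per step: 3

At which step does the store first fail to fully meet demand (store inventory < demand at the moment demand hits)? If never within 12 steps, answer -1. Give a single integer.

Step 1: demand=3,sold=3 ship[1->2]=2 ship[0->1]=2 prod=3 -> [7 5 7]
Step 2: demand=3,sold=3 ship[1->2]=2 ship[0->1]=2 prod=3 -> [8 5 6]
Step 3: demand=3,sold=3 ship[1->2]=2 ship[0->1]=2 prod=3 -> [9 5 5]
Step 4: demand=3,sold=3 ship[1->2]=2 ship[0->1]=2 prod=3 -> [10 5 4]
Step 5: demand=3,sold=3 ship[1->2]=2 ship[0->1]=2 prod=3 -> [11 5 3]
Step 6: demand=3,sold=3 ship[1->2]=2 ship[0->1]=2 prod=3 -> [12 5 2]
Step 7: demand=3,sold=2 ship[1->2]=2 ship[0->1]=2 prod=3 -> [13 5 2]
Step 8: demand=3,sold=2 ship[1->2]=2 ship[0->1]=2 prod=3 -> [14 5 2]
Step 9: demand=3,sold=2 ship[1->2]=2 ship[0->1]=2 prod=3 -> [15 5 2]
Step 10: demand=3,sold=2 ship[1->2]=2 ship[0->1]=2 prod=3 -> [16 5 2]
Step 11: demand=3,sold=2 ship[1->2]=2 ship[0->1]=2 prod=3 -> [17 5 2]
Step 12: demand=3,sold=2 ship[1->2]=2 ship[0->1]=2 prod=3 -> [18 5 2]
First stockout at step 7

7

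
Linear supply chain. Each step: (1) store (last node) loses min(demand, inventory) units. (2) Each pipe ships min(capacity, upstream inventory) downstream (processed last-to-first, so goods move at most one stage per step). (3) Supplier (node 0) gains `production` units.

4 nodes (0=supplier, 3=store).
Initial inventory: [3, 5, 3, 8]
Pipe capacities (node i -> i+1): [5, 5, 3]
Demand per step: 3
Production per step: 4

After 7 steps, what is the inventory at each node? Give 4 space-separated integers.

Step 1: demand=3,sold=3 ship[2->3]=3 ship[1->2]=5 ship[0->1]=3 prod=4 -> inv=[4 3 5 8]
Step 2: demand=3,sold=3 ship[2->3]=3 ship[1->2]=3 ship[0->1]=4 prod=4 -> inv=[4 4 5 8]
Step 3: demand=3,sold=3 ship[2->3]=3 ship[1->2]=4 ship[0->1]=4 prod=4 -> inv=[4 4 6 8]
Step 4: demand=3,sold=3 ship[2->3]=3 ship[1->2]=4 ship[0->1]=4 prod=4 -> inv=[4 4 7 8]
Step 5: demand=3,sold=3 ship[2->3]=3 ship[1->2]=4 ship[0->1]=4 prod=4 -> inv=[4 4 8 8]
Step 6: demand=3,sold=3 ship[2->3]=3 ship[1->2]=4 ship[0->1]=4 prod=4 -> inv=[4 4 9 8]
Step 7: demand=3,sold=3 ship[2->3]=3 ship[1->2]=4 ship[0->1]=4 prod=4 -> inv=[4 4 10 8]

4 4 10 8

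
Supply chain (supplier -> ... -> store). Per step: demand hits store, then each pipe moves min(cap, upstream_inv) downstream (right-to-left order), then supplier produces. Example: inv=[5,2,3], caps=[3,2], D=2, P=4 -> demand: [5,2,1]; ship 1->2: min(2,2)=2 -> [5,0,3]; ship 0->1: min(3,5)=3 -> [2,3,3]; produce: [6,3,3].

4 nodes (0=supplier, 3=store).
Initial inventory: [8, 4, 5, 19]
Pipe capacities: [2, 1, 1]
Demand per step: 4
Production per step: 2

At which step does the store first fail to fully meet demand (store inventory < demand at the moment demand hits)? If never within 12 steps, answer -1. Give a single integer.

Step 1: demand=4,sold=4 ship[2->3]=1 ship[1->2]=1 ship[0->1]=2 prod=2 -> [8 5 5 16]
Step 2: demand=4,sold=4 ship[2->3]=1 ship[1->2]=1 ship[0->1]=2 prod=2 -> [8 6 5 13]
Step 3: demand=4,sold=4 ship[2->3]=1 ship[1->2]=1 ship[0->1]=2 prod=2 -> [8 7 5 10]
Step 4: demand=4,sold=4 ship[2->3]=1 ship[1->2]=1 ship[0->1]=2 prod=2 -> [8 8 5 7]
Step 5: demand=4,sold=4 ship[2->3]=1 ship[1->2]=1 ship[0->1]=2 prod=2 -> [8 9 5 4]
Step 6: demand=4,sold=4 ship[2->3]=1 ship[1->2]=1 ship[0->1]=2 prod=2 -> [8 10 5 1]
Step 7: demand=4,sold=1 ship[2->3]=1 ship[1->2]=1 ship[0->1]=2 prod=2 -> [8 11 5 1]
Step 8: demand=4,sold=1 ship[2->3]=1 ship[1->2]=1 ship[0->1]=2 prod=2 -> [8 12 5 1]
Step 9: demand=4,sold=1 ship[2->3]=1 ship[1->2]=1 ship[0->1]=2 prod=2 -> [8 13 5 1]
Step 10: demand=4,sold=1 ship[2->3]=1 ship[1->2]=1 ship[0->1]=2 prod=2 -> [8 14 5 1]
Step 11: demand=4,sold=1 ship[2->3]=1 ship[1->2]=1 ship[0->1]=2 prod=2 -> [8 15 5 1]
Step 12: demand=4,sold=1 ship[2->3]=1 ship[1->2]=1 ship[0->1]=2 prod=2 -> [8 16 5 1]
First stockout at step 7

7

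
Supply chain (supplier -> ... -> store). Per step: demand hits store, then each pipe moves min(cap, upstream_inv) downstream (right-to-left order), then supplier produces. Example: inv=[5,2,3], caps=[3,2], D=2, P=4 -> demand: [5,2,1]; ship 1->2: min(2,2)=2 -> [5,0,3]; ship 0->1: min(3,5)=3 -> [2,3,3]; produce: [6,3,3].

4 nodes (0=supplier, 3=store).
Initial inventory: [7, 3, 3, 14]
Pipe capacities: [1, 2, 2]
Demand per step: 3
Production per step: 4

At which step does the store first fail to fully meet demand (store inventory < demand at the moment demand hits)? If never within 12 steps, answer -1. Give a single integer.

Step 1: demand=3,sold=3 ship[2->3]=2 ship[1->2]=2 ship[0->1]=1 prod=4 -> [10 2 3 13]
Step 2: demand=3,sold=3 ship[2->3]=2 ship[1->2]=2 ship[0->1]=1 prod=4 -> [13 1 3 12]
Step 3: demand=3,sold=3 ship[2->3]=2 ship[1->2]=1 ship[0->1]=1 prod=4 -> [16 1 2 11]
Step 4: demand=3,sold=3 ship[2->3]=2 ship[1->2]=1 ship[0->1]=1 prod=4 -> [19 1 1 10]
Step 5: demand=3,sold=3 ship[2->3]=1 ship[1->2]=1 ship[0->1]=1 prod=4 -> [22 1 1 8]
Step 6: demand=3,sold=3 ship[2->3]=1 ship[1->2]=1 ship[0->1]=1 prod=4 -> [25 1 1 6]
Step 7: demand=3,sold=3 ship[2->3]=1 ship[1->2]=1 ship[0->1]=1 prod=4 -> [28 1 1 4]
Step 8: demand=3,sold=3 ship[2->3]=1 ship[1->2]=1 ship[0->1]=1 prod=4 -> [31 1 1 2]
Step 9: demand=3,sold=2 ship[2->3]=1 ship[1->2]=1 ship[0->1]=1 prod=4 -> [34 1 1 1]
Step 10: demand=3,sold=1 ship[2->3]=1 ship[1->2]=1 ship[0->1]=1 prod=4 -> [37 1 1 1]
Step 11: demand=3,sold=1 ship[2->3]=1 ship[1->2]=1 ship[0->1]=1 prod=4 -> [40 1 1 1]
Step 12: demand=3,sold=1 ship[2->3]=1 ship[1->2]=1 ship[0->1]=1 prod=4 -> [43 1 1 1]
First stockout at step 9

9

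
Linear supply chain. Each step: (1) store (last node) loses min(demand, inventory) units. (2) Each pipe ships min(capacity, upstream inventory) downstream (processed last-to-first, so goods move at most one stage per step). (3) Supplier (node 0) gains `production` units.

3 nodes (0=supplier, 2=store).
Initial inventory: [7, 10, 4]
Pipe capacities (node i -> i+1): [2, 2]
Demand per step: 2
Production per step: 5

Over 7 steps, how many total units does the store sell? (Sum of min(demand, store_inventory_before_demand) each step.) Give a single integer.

Answer: 14

Derivation:
Step 1: sold=2 (running total=2) -> [10 10 4]
Step 2: sold=2 (running total=4) -> [13 10 4]
Step 3: sold=2 (running total=6) -> [16 10 4]
Step 4: sold=2 (running total=8) -> [19 10 4]
Step 5: sold=2 (running total=10) -> [22 10 4]
Step 6: sold=2 (running total=12) -> [25 10 4]
Step 7: sold=2 (running total=14) -> [28 10 4]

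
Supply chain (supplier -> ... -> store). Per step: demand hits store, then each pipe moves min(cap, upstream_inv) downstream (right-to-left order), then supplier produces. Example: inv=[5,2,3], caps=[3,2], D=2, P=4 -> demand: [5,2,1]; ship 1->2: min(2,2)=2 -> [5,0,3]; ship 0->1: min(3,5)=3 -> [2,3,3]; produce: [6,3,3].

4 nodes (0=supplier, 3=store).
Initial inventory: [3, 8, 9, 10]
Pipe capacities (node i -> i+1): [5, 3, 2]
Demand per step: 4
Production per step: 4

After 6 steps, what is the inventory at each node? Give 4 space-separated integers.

Step 1: demand=4,sold=4 ship[2->3]=2 ship[1->2]=3 ship[0->1]=3 prod=4 -> inv=[4 8 10 8]
Step 2: demand=4,sold=4 ship[2->3]=2 ship[1->2]=3 ship[0->1]=4 prod=4 -> inv=[4 9 11 6]
Step 3: demand=4,sold=4 ship[2->3]=2 ship[1->2]=3 ship[0->1]=4 prod=4 -> inv=[4 10 12 4]
Step 4: demand=4,sold=4 ship[2->3]=2 ship[1->2]=3 ship[0->1]=4 prod=4 -> inv=[4 11 13 2]
Step 5: demand=4,sold=2 ship[2->3]=2 ship[1->2]=3 ship[0->1]=4 prod=4 -> inv=[4 12 14 2]
Step 6: demand=4,sold=2 ship[2->3]=2 ship[1->2]=3 ship[0->1]=4 prod=4 -> inv=[4 13 15 2]

4 13 15 2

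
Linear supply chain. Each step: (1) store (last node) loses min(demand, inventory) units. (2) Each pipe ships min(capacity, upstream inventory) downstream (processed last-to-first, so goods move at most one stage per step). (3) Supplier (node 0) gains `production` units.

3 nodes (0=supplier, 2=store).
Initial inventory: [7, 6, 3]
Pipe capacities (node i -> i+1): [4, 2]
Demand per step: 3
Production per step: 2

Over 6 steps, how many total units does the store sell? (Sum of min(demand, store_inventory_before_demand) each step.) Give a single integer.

Step 1: sold=3 (running total=3) -> [5 8 2]
Step 2: sold=2 (running total=5) -> [3 10 2]
Step 3: sold=2 (running total=7) -> [2 11 2]
Step 4: sold=2 (running total=9) -> [2 11 2]
Step 5: sold=2 (running total=11) -> [2 11 2]
Step 6: sold=2 (running total=13) -> [2 11 2]

Answer: 13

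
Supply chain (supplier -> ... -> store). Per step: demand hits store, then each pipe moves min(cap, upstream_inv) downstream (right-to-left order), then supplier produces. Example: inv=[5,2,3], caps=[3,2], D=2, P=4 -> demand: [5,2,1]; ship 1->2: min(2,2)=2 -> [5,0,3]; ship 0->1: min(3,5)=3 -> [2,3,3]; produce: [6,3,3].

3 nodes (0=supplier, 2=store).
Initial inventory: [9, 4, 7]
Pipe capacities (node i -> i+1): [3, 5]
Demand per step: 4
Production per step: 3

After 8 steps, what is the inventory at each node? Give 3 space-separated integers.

Step 1: demand=4,sold=4 ship[1->2]=4 ship[0->1]=3 prod=3 -> inv=[9 3 7]
Step 2: demand=4,sold=4 ship[1->2]=3 ship[0->1]=3 prod=3 -> inv=[9 3 6]
Step 3: demand=4,sold=4 ship[1->2]=3 ship[0->1]=3 prod=3 -> inv=[9 3 5]
Step 4: demand=4,sold=4 ship[1->2]=3 ship[0->1]=3 prod=3 -> inv=[9 3 4]
Step 5: demand=4,sold=4 ship[1->2]=3 ship[0->1]=3 prod=3 -> inv=[9 3 3]
Step 6: demand=4,sold=3 ship[1->2]=3 ship[0->1]=3 prod=3 -> inv=[9 3 3]
Step 7: demand=4,sold=3 ship[1->2]=3 ship[0->1]=3 prod=3 -> inv=[9 3 3]
Step 8: demand=4,sold=3 ship[1->2]=3 ship[0->1]=3 prod=3 -> inv=[9 3 3]

9 3 3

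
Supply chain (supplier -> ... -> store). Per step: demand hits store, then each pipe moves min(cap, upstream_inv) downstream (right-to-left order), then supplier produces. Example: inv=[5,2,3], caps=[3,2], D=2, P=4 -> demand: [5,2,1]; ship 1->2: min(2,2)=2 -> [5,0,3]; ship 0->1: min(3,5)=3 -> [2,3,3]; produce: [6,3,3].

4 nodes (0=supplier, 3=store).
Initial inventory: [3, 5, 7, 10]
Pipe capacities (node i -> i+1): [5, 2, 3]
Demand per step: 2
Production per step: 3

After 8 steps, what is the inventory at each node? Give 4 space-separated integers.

Step 1: demand=2,sold=2 ship[2->3]=3 ship[1->2]=2 ship[0->1]=3 prod=3 -> inv=[3 6 6 11]
Step 2: demand=2,sold=2 ship[2->3]=3 ship[1->2]=2 ship[0->1]=3 prod=3 -> inv=[3 7 5 12]
Step 3: demand=2,sold=2 ship[2->3]=3 ship[1->2]=2 ship[0->1]=3 prod=3 -> inv=[3 8 4 13]
Step 4: demand=2,sold=2 ship[2->3]=3 ship[1->2]=2 ship[0->1]=3 prod=3 -> inv=[3 9 3 14]
Step 5: demand=2,sold=2 ship[2->3]=3 ship[1->2]=2 ship[0->1]=3 prod=3 -> inv=[3 10 2 15]
Step 6: demand=2,sold=2 ship[2->3]=2 ship[1->2]=2 ship[0->1]=3 prod=3 -> inv=[3 11 2 15]
Step 7: demand=2,sold=2 ship[2->3]=2 ship[1->2]=2 ship[0->1]=3 prod=3 -> inv=[3 12 2 15]
Step 8: demand=2,sold=2 ship[2->3]=2 ship[1->2]=2 ship[0->1]=3 prod=3 -> inv=[3 13 2 15]

3 13 2 15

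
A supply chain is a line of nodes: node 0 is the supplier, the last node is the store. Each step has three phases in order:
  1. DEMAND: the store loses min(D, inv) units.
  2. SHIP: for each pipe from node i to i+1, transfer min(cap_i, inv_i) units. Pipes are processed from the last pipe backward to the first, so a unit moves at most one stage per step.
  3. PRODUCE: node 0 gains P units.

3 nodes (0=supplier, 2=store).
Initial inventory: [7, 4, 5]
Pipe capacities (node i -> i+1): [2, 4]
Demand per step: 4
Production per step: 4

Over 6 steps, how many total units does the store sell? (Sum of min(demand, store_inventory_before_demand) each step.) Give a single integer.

Answer: 17

Derivation:
Step 1: sold=4 (running total=4) -> [9 2 5]
Step 2: sold=4 (running total=8) -> [11 2 3]
Step 3: sold=3 (running total=11) -> [13 2 2]
Step 4: sold=2 (running total=13) -> [15 2 2]
Step 5: sold=2 (running total=15) -> [17 2 2]
Step 6: sold=2 (running total=17) -> [19 2 2]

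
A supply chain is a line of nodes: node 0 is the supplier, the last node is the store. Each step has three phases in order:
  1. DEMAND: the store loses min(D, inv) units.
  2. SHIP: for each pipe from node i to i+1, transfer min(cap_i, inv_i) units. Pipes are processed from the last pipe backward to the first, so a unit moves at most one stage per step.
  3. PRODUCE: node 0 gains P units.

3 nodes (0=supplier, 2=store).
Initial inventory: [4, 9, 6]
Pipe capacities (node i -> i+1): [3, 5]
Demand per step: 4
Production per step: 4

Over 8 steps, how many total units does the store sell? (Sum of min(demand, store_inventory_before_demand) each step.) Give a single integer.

Answer: 32

Derivation:
Step 1: sold=4 (running total=4) -> [5 7 7]
Step 2: sold=4 (running total=8) -> [6 5 8]
Step 3: sold=4 (running total=12) -> [7 3 9]
Step 4: sold=4 (running total=16) -> [8 3 8]
Step 5: sold=4 (running total=20) -> [9 3 7]
Step 6: sold=4 (running total=24) -> [10 3 6]
Step 7: sold=4 (running total=28) -> [11 3 5]
Step 8: sold=4 (running total=32) -> [12 3 4]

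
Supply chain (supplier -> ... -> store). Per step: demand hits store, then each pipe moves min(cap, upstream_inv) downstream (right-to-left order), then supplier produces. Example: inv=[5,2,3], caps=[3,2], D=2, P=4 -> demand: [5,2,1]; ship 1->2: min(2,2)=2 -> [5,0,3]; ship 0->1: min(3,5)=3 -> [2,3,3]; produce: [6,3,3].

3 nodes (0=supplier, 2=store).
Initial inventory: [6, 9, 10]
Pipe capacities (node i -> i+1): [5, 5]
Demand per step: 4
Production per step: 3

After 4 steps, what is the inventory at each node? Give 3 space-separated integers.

Step 1: demand=4,sold=4 ship[1->2]=5 ship[0->1]=5 prod=3 -> inv=[4 9 11]
Step 2: demand=4,sold=4 ship[1->2]=5 ship[0->1]=4 prod=3 -> inv=[3 8 12]
Step 3: demand=4,sold=4 ship[1->2]=5 ship[0->1]=3 prod=3 -> inv=[3 6 13]
Step 4: demand=4,sold=4 ship[1->2]=5 ship[0->1]=3 prod=3 -> inv=[3 4 14]

3 4 14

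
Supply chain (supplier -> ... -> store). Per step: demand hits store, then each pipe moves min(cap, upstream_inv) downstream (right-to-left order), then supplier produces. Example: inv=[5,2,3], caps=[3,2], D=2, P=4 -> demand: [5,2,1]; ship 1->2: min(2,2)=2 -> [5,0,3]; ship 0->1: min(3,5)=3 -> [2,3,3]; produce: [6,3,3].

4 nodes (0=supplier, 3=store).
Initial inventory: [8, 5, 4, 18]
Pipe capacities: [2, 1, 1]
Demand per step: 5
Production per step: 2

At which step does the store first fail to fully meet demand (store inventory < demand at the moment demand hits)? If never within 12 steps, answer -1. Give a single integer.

Step 1: demand=5,sold=5 ship[2->3]=1 ship[1->2]=1 ship[0->1]=2 prod=2 -> [8 6 4 14]
Step 2: demand=5,sold=5 ship[2->3]=1 ship[1->2]=1 ship[0->1]=2 prod=2 -> [8 7 4 10]
Step 3: demand=5,sold=5 ship[2->3]=1 ship[1->2]=1 ship[0->1]=2 prod=2 -> [8 8 4 6]
Step 4: demand=5,sold=5 ship[2->3]=1 ship[1->2]=1 ship[0->1]=2 prod=2 -> [8 9 4 2]
Step 5: demand=5,sold=2 ship[2->3]=1 ship[1->2]=1 ship[0->1]=2 prod=2 -> [8 10 4 1]
Step 6: demand=5,sold=1 ship[2->3]=1 ship[1->2]=1 ship[0->1]=2 prod=2 -> [8 11 4 1]
Step 7: demand=5,sold=1 ship[2->3]=1 ship[1->2]=1 ship[0->1]=2 prod=2 -> [8 12 4 1]
Step 8: demand=5,sold=1 ship[2->3]=1 ship[1->2]=1 ship[0->1]=2 prod=2 -> [8 13 4 1]
Step 9: demand=5,sold=1 ship[2->3]=1 ship[1->2]=1 ship[0->1]=2 prod=2 -> [8 14 4 1]
Step 10: demand=5,sold=1 ship[2->3]=1 ship[1->2]=1 ship[0->1]=2 prod=2 -> [8 15 4 1]
Step 11: demand=5,sold=1 ship[2->3]=1 ship[1->2]=1 ship[0->1]=2 prod=2 -> [8 16 4 1]
Step 12: demand=5,sold=1 ship[2->3]=1 ship[1->2]=1 ship[0->1]=2 prod=2 -> [8 17 4 1]
First stockout at step 5

5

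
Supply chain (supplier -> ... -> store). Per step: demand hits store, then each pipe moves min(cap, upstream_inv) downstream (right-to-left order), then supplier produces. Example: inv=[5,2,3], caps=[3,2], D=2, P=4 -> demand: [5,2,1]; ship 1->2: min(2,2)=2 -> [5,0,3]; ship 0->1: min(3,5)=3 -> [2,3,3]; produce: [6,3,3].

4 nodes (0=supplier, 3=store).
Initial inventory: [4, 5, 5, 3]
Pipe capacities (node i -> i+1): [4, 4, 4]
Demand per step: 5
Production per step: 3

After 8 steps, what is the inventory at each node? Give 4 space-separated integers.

Step 1: demand=5,sold=3 ship[2->3]=4 ship[1->2]=4 ship[0->1]=4 prod=3 -> inv=[3 5 5 4]
Step 2: demand=5,sold=4 ship[2->3]=4 ship[1->2]=4 ship[0->1]=3 prod=3 -> inv=[3 4 5 4]
Step 3: demand=5,sold=4 ship[2->3]=4 ship[1->2]=4 ship[0->1]=3 prod=3 -> inv=[3 3 5 4]
Step 4: demand=5,sold=4 ship[2->3]=4 ship[1->2]=3 ship[0->1]=3 prod=3 -> inv=[3 3 4 4]
Step 5: demand=5,sold=4 ship[2->3]=4 ship[1->2]=3 ship[0->1]=3 prod=3 -> inv=[3 3 3 4]
Step 6: demand=5,sold=4 ship[2->3]=3 ship[1->2]=3 ship[0->1]=3 prod=3 -> inv=[3 3 3 3]
Step 7: demand=5,sold=3 ship[2->3]=3 ship[1->2]=3 ship[0->1]=3 prod=3 -> inv=[3 3 3 3]
Step 8: demand=5,sold=3 ship[2->3]=3 ship[1->2]=3 ship[0->1]=3 prod=3 -> inv=[3 3 3 3]

3 3 3 3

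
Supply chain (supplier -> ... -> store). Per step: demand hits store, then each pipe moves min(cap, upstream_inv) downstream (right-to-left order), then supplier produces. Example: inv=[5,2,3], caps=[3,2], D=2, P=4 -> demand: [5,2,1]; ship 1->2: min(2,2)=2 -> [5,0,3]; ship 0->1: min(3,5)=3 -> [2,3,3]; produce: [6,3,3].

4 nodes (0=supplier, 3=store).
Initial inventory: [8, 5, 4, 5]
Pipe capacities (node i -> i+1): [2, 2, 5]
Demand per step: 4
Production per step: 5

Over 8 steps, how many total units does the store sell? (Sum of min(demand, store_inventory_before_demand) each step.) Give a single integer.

Step 1: sold=4 (running total=4) -> [11 5 2 5]
Step 2: sold=4 (running total=8) -> [14 5 2 3]
Step 3: sold=3 (running total=11) -> [17 5 2 2]
Step 4: sold=2 (running total=13) -> [20 5 2 2]
Step 5: sold=2 (running total=15) -> [23 5 2 2]
Step 6: sold=2 (running total=17) -> [26 5 2 2]
Step 7: sold=2 (running total=19) -> [29 5 2 2]
Step 8: sold=2 (running total=21) -> [32 5 2 2]

Answer: 21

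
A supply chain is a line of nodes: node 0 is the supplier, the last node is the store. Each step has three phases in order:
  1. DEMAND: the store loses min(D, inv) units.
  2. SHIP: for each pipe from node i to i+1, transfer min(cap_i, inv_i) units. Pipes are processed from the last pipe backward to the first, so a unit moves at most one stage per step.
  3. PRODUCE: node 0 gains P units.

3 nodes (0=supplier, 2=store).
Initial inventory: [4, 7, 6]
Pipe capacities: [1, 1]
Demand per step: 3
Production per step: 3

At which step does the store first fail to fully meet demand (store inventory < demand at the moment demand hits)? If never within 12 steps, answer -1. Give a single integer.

Step 1: demand=3,sold=3 ship[1->2]=1 ship[0->1]=1 prod=3 -> [6 7 4]
Step 2: demand=3,sold=3 ship[1->2]=1 ship[0->1]=1 prod=3 -> [8 7 2]
Step 3: demand=3,sold=2 ship[1->2]=1 ship[0->1]=1 prod=3 -> [10 7 1]
Step 4: demand=3,sold=1 ship[1->2]=1 ship[0->1]=1 prod=3 -> [12 7 1]
Step 5: demand=3,sold=1 ship[1->2]=1 ship[0->1]=1 prod=3 -> [14 7 1]
Step 6: demand=3,sold=1 ship[1->2]=1 ship[0->1]=1 prod=3 -> [16 7 1]
Step 7: demand=3,sold=1 ship[1->2]=1 ship[0->1]=1 prod=3 -> [18 7 1]
Step 8: demand=3,sold=1 ship[1->2]=1 ship[0->1]=1 prod=3 -> [20 7 1]
Step 9: demand=3,sold=1 ship[1->2]=1 ship[0->1]=1 prod=3 -> [22 7 1]
Step 10: demand=3,sold=1 ship[1->2]=1 ship[0->1]=1 prod=3 -> [24 7 1]
Step 11: demand=3,sold=1 ship[1->2]=1 ship[0->1]=1 prod=3 -> [26 7 1]
Step 12: demand=3,sold=1 ship[1->2]=1 ship[0->1]=1 prod=3 -> [28 7 1]
First stockout at step 3

3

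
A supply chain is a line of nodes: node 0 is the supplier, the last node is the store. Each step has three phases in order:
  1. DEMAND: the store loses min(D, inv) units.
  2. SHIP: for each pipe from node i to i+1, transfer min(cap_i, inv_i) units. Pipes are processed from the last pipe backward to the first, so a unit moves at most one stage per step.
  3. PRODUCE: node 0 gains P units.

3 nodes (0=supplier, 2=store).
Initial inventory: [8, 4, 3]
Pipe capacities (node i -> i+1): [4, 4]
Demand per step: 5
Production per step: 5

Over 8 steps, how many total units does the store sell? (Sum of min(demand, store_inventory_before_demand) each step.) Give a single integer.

Step 1: sold=3 (running total=3) -> [9 4 4]
Step 2: sold=4 (running total=7) -> [10 4 4]
Step 3: sold=4 (running total=11) -> [11 4 4]
Step 4: sold=4 (running total=15) -> [12 4 4]
Step 5: sold=4 (running total=19) -> [13 4 4]
Step 6: sold=4 (running total=23) -> [14 4 4]
Step 7: sold=4 (running total=27) -> [15 4 4]
Step 8: sold=4 (running total=31) -> [16 4 4]

Answer: 31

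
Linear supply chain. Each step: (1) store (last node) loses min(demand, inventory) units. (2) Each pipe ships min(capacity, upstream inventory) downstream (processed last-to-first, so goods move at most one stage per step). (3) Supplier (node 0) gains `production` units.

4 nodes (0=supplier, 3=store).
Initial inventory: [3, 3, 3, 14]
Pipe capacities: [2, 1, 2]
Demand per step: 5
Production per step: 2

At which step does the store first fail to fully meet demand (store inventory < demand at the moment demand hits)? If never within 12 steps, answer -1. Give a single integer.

Step 1: demand=5,sold=5 ship[2->3]=2 ship[1->2]=1 ship[0->1]=2 prod=2 -> [3 4 2 11]
Step 2: demand=5,sold=5 ship[2->3]=2 ship[1->2]=1 ship[0->1]=2 prod=2 -> [3 5 1 8]
Step 3: demand=5,sold=5 ship[2->3]=1 ship[1->2]=1 ship[0->1]=2 prod=2 -> [3 6 1 4]
Step 4: demand=5,sold=4 ship[2->3]=1 ship[1->2]=1 ship[0->1]=2 prod=2 -> [3 7 1 1]
Step 5: demand=5,sold=1 ship[2->3]=1 ship[1->2]=1 ship[0->1]=2 prod=2 -> [3 8 1 1]
Step 6: demand=5,sold=1 ship[2->3]=1 ship[1->2]=1 ship[0->1]=2 prod=2 -> [3 9 1 1]
Step 7: demand=5,sold=1 ship[2->3]=1 ship[1->2]=1 ship[0->1]=2 prod=2 -> [3 10 1 1]
Step 8: demand=5,sold=1 ship[2->3]=1 ship[1->2]=1 ship[0->1]=2 prod=2 -> [3 11 1 1]
Step 9: demand=5,sold=1 ship[2->3]=1 ship[1->2]=1 ship[0->1]=2 prod=2 -> [3 12 1 1]
Step 10: demand=5,sold=1 ship[2->3]=1 ship[1->2]=1 ship[0->1]=2 prod=2 -> [3 13 1 1]
Step 11: demand=5,sold=1 ship[2->3]=1 ship[1->2]=1 ship[0->1]=2 prod=2 -> [3 14 1 1]
Step 12: demand=5,sold=1 ship[2->3]=1 ship[1->2]=1 ship[0->1]=2 prod=2 -> [3 15 1 1]
First stockout at step 4

4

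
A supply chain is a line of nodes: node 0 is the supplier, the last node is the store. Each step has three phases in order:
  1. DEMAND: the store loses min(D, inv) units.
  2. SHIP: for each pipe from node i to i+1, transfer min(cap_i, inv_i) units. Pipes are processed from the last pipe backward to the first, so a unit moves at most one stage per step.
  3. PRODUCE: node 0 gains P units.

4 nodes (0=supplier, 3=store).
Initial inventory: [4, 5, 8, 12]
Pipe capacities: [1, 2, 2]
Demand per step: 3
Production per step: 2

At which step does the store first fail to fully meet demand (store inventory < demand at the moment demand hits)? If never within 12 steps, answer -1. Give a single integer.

Step 1: demand=3,sold=3 ship[2->3]=2 ship[1->2]=2 ship[0->1]=1 prod=2 -> [5 4 8 11]
Step 2: demand=3,sold=3 ship[2->3]=2 ship[1->2]=2 ship[0->1]=1 prod=2 -> [6 3 8 10]
Step 3: demand=3,sold=3 ship[2->3]=2 ship[1->2]=2 ship[0->1]=1 prod=2 -> [7 2 8 9]
Step 4: demand=3,sold=3 ship[2->3]=2 ship[1->2]=2 ship[0->1]=1 prod=2 -> [8 1 8 8]
Step 5: demand=3,sold=3 ship[2->3]=2 ship[1->2]=1 ship[0->1]=1 prod=2 -> [9 1 7 7]
Step 6: demand=3,sold=3 ship[2->3]=2 ship[1->2]=1 ship[0->1]=1 prod=2 -> [10 1 6 6]
Step 7: demand=3,sold=3 ship[2->3]=2 ship[1->2]=1 ship[0->1]=1 prod=2 -> [11 1 5 5]
Step 8: demand=3,sold=3 ship[2->3]=2 ship[1->2]=1 ship[0->1]=1 prod=2 -> [12 1 4 4]
Step 9: demand=3,sold=3 ship[2->3]=2 ship[1->2]=1 ship[0->1]=1 prod=2 -> [13 1 3 3]
Step 10: demand=3,sold=3 ship[2->3]=2 ship[1->2]=1 ship[0->1]=1 prod=2 -> [14 1 2 2]
Step 11: demand=3,sold=2 ship[2->3]=2 ship[1->2]=1 ship[0->1]=1 prod=2 -> [15 1 1 2]
Step 12: demand=3,sold=2 ship[2->3]=1 ship[1->2]=1 ship[0->1]=1 prod=2 -> [16 1 1 1]
First stockout at step 11

11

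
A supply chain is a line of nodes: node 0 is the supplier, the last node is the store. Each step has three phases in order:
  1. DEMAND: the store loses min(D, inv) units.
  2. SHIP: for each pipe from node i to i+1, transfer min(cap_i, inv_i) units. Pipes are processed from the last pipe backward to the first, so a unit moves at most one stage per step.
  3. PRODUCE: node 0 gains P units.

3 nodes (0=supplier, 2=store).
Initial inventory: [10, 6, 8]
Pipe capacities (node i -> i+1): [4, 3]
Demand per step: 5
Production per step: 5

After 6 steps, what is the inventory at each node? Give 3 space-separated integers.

Step 1: demand=5,sold=5 ship[1->2]=3 ship[0->1]=4 prod=5 -> inv=[11 7 6]
Step 2: demand=5,sold=5 ship[1->2]=3 ship[0->1]=4 prod=5 -> inv=[12 8 4]
Step 3: demand=5,sold=4 ship[1->2]=3 ship[0->1]=4 prod=5 -> inv=[13 9 3]
Step 4: demand=5,sold=3 ship[1->2]=3 ship[0->1]=4 prod=5 -> inv=[14 10 3]
Step 5: demand=5,sold=3 ship[1->2]=3 ship[0->1]=4 prod=5 -> inv=[15 11 3]
Step 6: demand=5,sold=3 ship[1->2]=3 ship[0->1]=4 prod=5 -> inv=[16 12 3]

16 12 3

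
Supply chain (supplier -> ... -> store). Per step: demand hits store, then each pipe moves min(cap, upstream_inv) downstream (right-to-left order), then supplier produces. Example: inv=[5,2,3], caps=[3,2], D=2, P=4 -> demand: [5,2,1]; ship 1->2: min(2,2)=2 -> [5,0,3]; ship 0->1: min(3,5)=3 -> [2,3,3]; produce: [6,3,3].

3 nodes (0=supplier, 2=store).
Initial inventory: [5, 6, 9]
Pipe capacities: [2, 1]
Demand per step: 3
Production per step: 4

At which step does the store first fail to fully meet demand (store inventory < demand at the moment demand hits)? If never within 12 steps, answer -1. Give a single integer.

Step 1: demand=3,sold=3 ship[1->2]=1 ship[0->1]=2 prod=4 -> [7 7 7]
Step 2: demand=3,sold=3 ship[1->2]=1 ship[0->1]=2 prod=4 -> [9 8 5]
Step 3: demand=3,sold=3 ship[1->2]=1 ship[0->1]=2 prod=4 -> [11 9 3]
Step 4: demand=3,sold=3 ship[1->2]=1 ship[0->1]=2 prod=4 -> [13 10 1]
Step 5: demand=3,sold=1 ship[1->2]=1 ship[0->1]=2 prod=4 -> [15 11 1]
Step 6: demand=3,sold=1 ship[1->2]=1 ship[0->1]=2 prod=4 -> [17 12 1]
Step 7: demand=3,sold=1 ship[1->2]=1 ship[0->1]=2 prod=4 -> [19 13 1]
Step 8: demand=3,sold=1 ship[1->2]=1 ship[0->1]=2 prod=4 -> [21 14 1]
Step 9: demand=3,sold=1 ship[1->2]=1 ship[0->1]=2 prod=4 -> [23 15 1]
Step 10: demand=3,sold=1 ship[1->2]=1 ship[0->1]=2 prod=4 -> [25 16 1]
Step 11: demand=3,sold=1 ship[1->2]=1 ship[0->1]=2 prod=4 -> [27 17 1]
Step 12: demand=3,sold=1 ship[1->2]=1 ship[0->1]=2 prod=4 -> [29 18 1]
First stockout at step 5

5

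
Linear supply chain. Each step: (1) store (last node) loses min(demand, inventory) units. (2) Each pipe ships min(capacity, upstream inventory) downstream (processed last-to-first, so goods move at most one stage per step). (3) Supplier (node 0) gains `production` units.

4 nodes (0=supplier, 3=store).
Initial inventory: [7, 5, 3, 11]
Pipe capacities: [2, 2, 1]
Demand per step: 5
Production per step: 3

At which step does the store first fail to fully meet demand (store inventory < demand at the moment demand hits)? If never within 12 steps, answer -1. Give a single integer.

Step 1: demand=5,sold=5 ship[2->3]=1 ship[1->2]=2 ship[0->1]=2 prod=3 -> [8 5 4 7]
Step 2: demand=5,sold=5 ship[2->3]=1 ship[1->2]=2 ship[0->1]=2 prod=3 -> [9 5 5 3]
Step 3: demand=5,sold=3 ship[2->3]=1 ship[1->2]=2 ship[0->1]=2 prod=3 -> [10 5 6 1]
Step 4: demand=5,sold=1 ship[2->3]=1 ship[1->2]=2 ship[0->1]=2 prod=3 -> [11 5 7 1]
Step 5: demand=5,sold=1 ship[2->3]=1 ship[1->2]=2 ship[0->1]=2 prod=3 -> [12 5 8 1]
Step 6: demand=5,sold=1 ship[2->3]=1 ship[1->2]=2 ship[0->1]=2 prod=3 -> [13 5 9 1]
Step 7: demand=5,sold=1 ship[2->3]=1 ship[1->2]=2 ship[0->1]=2 prod=3 -> [14 5 10 1]
Step 8: demand=5,sold=1 ship[2->3]=1 ship[1->2]=2 ship[0->1]=2 prod=3 -> [15 5 11 1]
Step 9: demand=5,sold=1 ship[2->3]=1 ship[1->2]=2 ship[0->1]=2 prod=3 -> [16 5 12 1]
Step 10: demand=5,sold=1 ship[2->3]=1 ship[1->2]=2 ship[0->1]=2 prod=3 -> [17 5 13 1]
Step 11: demand=5,sold=1 ship[2->3]=1 ship[1->2]=2 ship[0->1]=2 prod=3 -> [18 5 14 1]
Step 12: demand=5,sold=1 ship[2->3]=1 ship[1->2]=2 ship[0->1]=2 prod=3 -> [19 5 15 1]
First stockout at step 3

3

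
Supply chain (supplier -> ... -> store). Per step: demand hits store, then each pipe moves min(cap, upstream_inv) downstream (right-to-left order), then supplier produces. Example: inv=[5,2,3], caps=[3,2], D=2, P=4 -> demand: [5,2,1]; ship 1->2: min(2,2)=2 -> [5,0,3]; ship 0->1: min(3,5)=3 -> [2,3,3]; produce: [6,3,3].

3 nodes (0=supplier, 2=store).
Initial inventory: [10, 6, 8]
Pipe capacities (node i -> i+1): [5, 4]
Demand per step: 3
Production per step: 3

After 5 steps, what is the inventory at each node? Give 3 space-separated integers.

Step 1: demand=3,sold=3 ship[1->2]=4 ship[0->1]=5 prod=3 -> inv=[8 7 9]
Step 2: demand=3,sold=3 ship[1->2]=4 ship[0->1]=5 prod=3 -> inv=[6 8 10]
Step 3: demand=3,sold=3 ship[1->2]=4 ship[0->1]=5 prod=3 -> inv=[4 9 11]
Step 4: demand=3,sold=3 ship[1->2]=4 ship[0->1]=4 prod=3 -> inv=[3 9 12]
Step 5: demand=3,sold=3 ship[1->2]=4 ship[0->1]=3 prod=3 -> inv=[3 8 13]

3 8 13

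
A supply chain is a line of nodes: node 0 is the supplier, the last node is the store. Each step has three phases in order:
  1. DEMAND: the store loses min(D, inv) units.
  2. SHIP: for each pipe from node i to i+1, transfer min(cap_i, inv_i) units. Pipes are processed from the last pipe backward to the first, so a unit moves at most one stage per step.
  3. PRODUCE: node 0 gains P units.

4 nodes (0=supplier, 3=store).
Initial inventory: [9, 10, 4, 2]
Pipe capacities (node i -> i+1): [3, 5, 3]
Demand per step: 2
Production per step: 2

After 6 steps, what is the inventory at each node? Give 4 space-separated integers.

Step 1: demand=2,sold=2 ship[2->3]=3 ship[1->2]=5 ship[0->1]=3 prod=2 -> inv=[8 8 6 3]
Step 2: demand=2,sold=2 ship[2->3]=3 ship[1->2]=5 ship[0->1]=3 prod=2 -> inv=[7 6 8 4]
Step 3: demand=2,sold=2 ship[2->3]=3 ship[1->2]=5 ship[0->1]=3 prod=2 -> inv=[6 4 10 5]
Step 4: demand=2,sold=2 ship[2->3]=3 ship[1->2]=4 ship[0->1]=3 prod=2 -> inv=[5 3 11 6]
Step 5: demand=2,sold=2 ship[2->3]=3 ship[1->2]=3 ship[0->1]=3 prod=2 -> inv=[4 3 11 7]
Step 6: demand=2,sold=2 ship[2->3]=3 ship[1->2]=3 ship[0->1]=3 prod=2 -> inv=[3 3 11 8]

3 3 11 8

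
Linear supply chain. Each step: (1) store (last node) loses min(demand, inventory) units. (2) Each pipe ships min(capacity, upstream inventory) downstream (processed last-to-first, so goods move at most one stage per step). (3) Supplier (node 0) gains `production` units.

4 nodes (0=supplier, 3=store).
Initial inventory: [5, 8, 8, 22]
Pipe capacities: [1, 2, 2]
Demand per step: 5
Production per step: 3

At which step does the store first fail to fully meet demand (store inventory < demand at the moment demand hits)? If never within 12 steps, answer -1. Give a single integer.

Step 1: demand=5,sold=5 ship[2->3]=2 ship[1->2]=2 ship[0->1]=1 prod=3 -> [7 7 8 19]
Step 2: demand=5,sold=5 ship[2->3]=2 ship[1->2]=2 ship[0->1]=1 prod=3 -> [9 6 8 16]
Step 3: demand=5,sold=5 ship[2->3]=2 ship[1->2]=2 ship[0->1]=1 prod=3 -> [11 5 8 13]
Step 4: demand=5,sold=5 ship[2->3]=2 ship[1->2]=2 ship[0->1]=1 prod=3 -> [13 4 8 10]
Step 5: demand=5,sold=5 ship[2->3]=2 ship[1->2]=2 ship[0->1]=1 prod=3 -> [15 3 8 7]
Step 6: demand=5,sold=5 ship[2->3]=2 ship[1->2]=2 ship[0->1]=1 prod=3 -> [17 2 8 4]
Step 7: demand=5,sold=4 ship[2->3]=2 ship[1->2]=2 ship[0->1]=1 prod=3 -> [19 1 8 2]
Step 8: demand=5,sold=2 ship[2->3]=2 ship[1->2]=1 ship[0->1]=1 prod=3 -> [21 1 7 2]
Step 9: demand=5,sold=2 ship[2->3]=2 ship[1->2]=1 ship[0->1]=1 prod=3 -> [23 1 6 2]
Step 10: demand=5,sold=2 ship[2->3]=2 ship[1->2]=1 ship[0->1]=1 prod=3 -> [25 1 5 2]
Step 11: demand=5,sold=2 ship[2->3]=2 ship[1->2]=1 ship[0->1]=1 prod=3 -> [27 1 4 2]
Step 12: demand=5,sold=2 ship[2->3]=2 ship[1->2]=1 ship[0->1]=1 prod=3 -> [29 1 3 2]
First stockout at step 7

7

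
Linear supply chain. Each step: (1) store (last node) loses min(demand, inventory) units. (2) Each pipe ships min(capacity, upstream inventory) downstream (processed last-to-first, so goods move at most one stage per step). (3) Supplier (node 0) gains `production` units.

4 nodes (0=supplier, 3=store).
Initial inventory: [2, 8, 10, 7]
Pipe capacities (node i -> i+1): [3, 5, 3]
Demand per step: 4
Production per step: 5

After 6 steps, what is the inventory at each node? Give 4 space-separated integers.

Step 1: demand=4,sold=4 ship[2->3]=3 ship[1->2]=5 ship[0->1]=2 prod=5 -> inv=[5 5 12 6]
Step 2: demand=4,sold=4 ship[2->3]=3 ship[1->2]=5 ship[0->1]=3 prod=5 -> inv=[7 3 14 5]
Step 3: demand=4,sold=4 ship[2->3]=3 ship[1->2]=3 ship[0->1]=3 prod=5 -> inv=[9 3 14 4]
Step 4: demand=4,sold=4 ship[2->3]=3 ship[1->2]=3 ship[0->1]=3 prod=5 -> inv=[11 3 14 3]
Step 5: demand=4,sold=3 ship[2->3]=3 ship[1->2]=3 ship[0->1]=3 prod=5 -> inv=[13 3 14 3]
Step 6: demand=4,sold=3 ship[2->3]=3 ship[1->2]=3 ship[0->1]=3 prod=5 -> inv=[15 3 14 3]

15 3 14 3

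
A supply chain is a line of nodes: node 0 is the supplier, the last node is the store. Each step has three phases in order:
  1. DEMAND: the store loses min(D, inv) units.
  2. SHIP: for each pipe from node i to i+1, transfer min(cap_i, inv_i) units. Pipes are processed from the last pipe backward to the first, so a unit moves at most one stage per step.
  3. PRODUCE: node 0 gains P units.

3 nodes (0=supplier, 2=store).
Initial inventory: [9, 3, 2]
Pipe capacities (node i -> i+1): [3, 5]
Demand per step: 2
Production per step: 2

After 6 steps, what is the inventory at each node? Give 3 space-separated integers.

Step 1: demand=2,sold=2 ship[1->2]=3 ship[0->1]=3 prod=2 -> inv=[8 3 3]
Step 2: demand=2,sold=2 ship[1->2]=3 ship[0->1]=3 prod=2 -> inv=[7 3 4]
Step 3: demand=2,sold=2 ship[1->2]=3 ship[0->1]=3 prod=2 -> inv=[6 3 5]
Step 4: demand=2,sold=2 ship[1->2]=3 ship[0->1]=3 prod=2 -> inv=[5 3 6]
Step 5: demand=2,sold=2 ship[1->2]=3 ship[0->1]=3 prod=2 -> inv=[4 3 7]
Step 6: demand=2,sold=2 ship[1->2]=3 ship[0->1]=3 prod=2 -> inv=[3 3 8]

3 3 8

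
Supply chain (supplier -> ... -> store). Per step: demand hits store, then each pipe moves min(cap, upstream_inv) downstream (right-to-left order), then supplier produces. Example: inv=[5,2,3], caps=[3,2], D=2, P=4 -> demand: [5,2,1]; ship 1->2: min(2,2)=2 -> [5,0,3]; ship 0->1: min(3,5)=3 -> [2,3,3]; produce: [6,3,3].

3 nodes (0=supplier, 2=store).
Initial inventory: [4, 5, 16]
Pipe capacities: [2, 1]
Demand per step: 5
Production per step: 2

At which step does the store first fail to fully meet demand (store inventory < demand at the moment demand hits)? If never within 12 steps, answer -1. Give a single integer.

Step 1: demand=5,sold=5 ship[1->2]=1 ship[0->1]=2 prod=2 -> [4 6 12]
Step 2: demand=5,sold=5 ship[1->2]=1 ship[0->1]=2 prod=2 -> [4 7 8]
Step 3: demand=5,sold=5 ship[1->2]=1 ship[0->1]=2 prod=2 -> [4 8 4]
Step 4: demand=5,sold=4 ship[1->2]=1 ship[0->1]=2 prod=2 -> [4 9 1]
Step 5: demand=5,sold=1 ship[1->2]=1 ship[0->1]=2 prod=2 -> [4 10 1]
Step 6: demand=5,sold=1 ship[1->2]=1 ship[0->1]=2 prod=2 -> [4 11 1]
Step 7: demand=5,sold=1 ship[1->2]=1 ship[0->1]=2 prod=2 -> [4 12 1]
Step 8: demand=5,sold=1 ship[1->2]=1 ship[0->1]=2 prod=2 -> [4 13 1]
Step 9: demand=5,sold=1 ship[1->2]=1 ship[0->1]=2 prod=2 -> [4 14 1]
Step 10: demand=5,sold=1 ship[1->2]=1 ship[0->1]=2 prod=2 -> [4 15 1]
Step 11: demand=5,sold=1 ship[1->2]=1 ship[0->1]=2 prod=2 -> [4 16 1]
Step 12: demand=5,sold=1 ship[1->2]=1 ship[0->1]=2 prod=2 -> [4 17 1]
First stockout at step 4

4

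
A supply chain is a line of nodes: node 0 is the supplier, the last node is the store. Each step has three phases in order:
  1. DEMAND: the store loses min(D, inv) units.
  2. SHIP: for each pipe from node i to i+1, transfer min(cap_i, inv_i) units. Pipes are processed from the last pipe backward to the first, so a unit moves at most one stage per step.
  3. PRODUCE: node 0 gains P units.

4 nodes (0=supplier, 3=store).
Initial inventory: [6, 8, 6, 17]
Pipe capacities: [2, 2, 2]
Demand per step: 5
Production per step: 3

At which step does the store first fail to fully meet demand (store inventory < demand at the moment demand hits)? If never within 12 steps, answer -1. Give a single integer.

Step 1: demand=5,sold=5 ship[2->3]=2 ship[1->2]=2 ship[0->1]=2 prod=3 -> [7 8 6 14]
Step 2: demand=5,sold=5 ship[2->3]=2 ship[1->2]=2 ship[0->1]=2 prod=3 -> [8 8 6 11]
Step 3: demand=5,sold=5 ship[2->3]=2 ship[1->2]=2 ship[0->1]=2 prod=3 -> [9 8 6 8]
Step 4: demand=5,sold=5 ship[2->3]=2 ship[1->2]=2 ship[0->1]=2 prod=3 -> [10 8 6 5]
Step 5: demand=5,sold=5 ship[2->3]=2 ship[1->2]=2 ship[0->1]=2 prod=3 -> [11 8 6 2]
Step 6: demand=5,sold=2 ship[2->3]=2 ship[1->2]=2 ship[0->1]=2 prod=3 -> [12 8 6 2]
Step 7: demand=5,sold=2 ship[2->3]=2 ship[1->2]=2 ship[0->1]=2 prod=3 -> [13 8 6 2]
Step 8: demand=5,sold=2 ship[2->3]=2 ship[1->2]=2 ship[0->1]=2 prod=3 -> [14 8 6 2]
Step 9: demand=5,sold=2 ship[2->3]=2 ship[1->2]=2 ship[0->1]=2 prod=3 -> [15 8 6 2]
Step 10: demand=5,sold=2 ship[2->3]=2 ship[1->2]=2 ship[0->1]=2 prod=3 -> [16 8 6 2]
Step 11: demand=5,sold=2 ship[2->3]=2 ship[1->2]=2 ship[0->1]=2 prod=3 -> [17 8 6 2]
Step 12: demand=5,sold=2 ship[2->3]=2 ship[1->2]=2 ship[0->1]=2 prod=3 -> [18 8 6 2]
First stockout at step 6

6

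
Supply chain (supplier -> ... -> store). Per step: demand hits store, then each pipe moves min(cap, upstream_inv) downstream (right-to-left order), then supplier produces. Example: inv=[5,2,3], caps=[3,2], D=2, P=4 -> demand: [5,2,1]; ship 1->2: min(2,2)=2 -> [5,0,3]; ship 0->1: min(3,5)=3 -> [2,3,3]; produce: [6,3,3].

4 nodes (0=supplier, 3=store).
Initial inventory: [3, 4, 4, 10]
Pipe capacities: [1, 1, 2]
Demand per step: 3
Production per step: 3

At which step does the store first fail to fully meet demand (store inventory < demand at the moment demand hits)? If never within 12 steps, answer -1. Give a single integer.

Step 1: demand=3,sold=3 ship[2->3]=2 ship[1->2]=1 ship[0->1]=1 prod=3 -> [5 4 3 9]
Step 2: demand=3,sold=3 ship[2->3]=2 ship[1->2]=1 ship[0->1]=1 prod=3 -> [7 4 2 8]
Step 3: demand=3,sold=3 ship[2->3]=2 ship[1->2]=1 ship[0->1]=1 prod=3 -> [9 4 1 7]
Step 4: demand=3,sold=3 ship[2->3]=1 ship[1->2]=1 ship[0->1]=1 prod=3 -> [11 4 1 5]
Step 5: demand=3,sold=3 ship[2->3]=1 ship[1->2]=1 ship[0->1]=1 prod=3 -> [13 4 1 3]
Step 6: demand=3,sold=3 ship[2->3]=1 ship[1->2]=1 ship[0->1]=1 prod=3 -> [15 4 1 1]
Step 7: demand=3,sold=1 ship[2->3]=1 ship[1->2]=1 ship[0->1]=1 prod=3 -> [17 4 1 1]
Step 8: demand=3,sold=1 ship[2->3]=1 ship[1->2]=1 ship[0->1]=1 prod=3 -> [19 4 1 1]
Step 9: demand=3,sold=1 ship[2->3]=1 ship[1->2]=1 ship[0->1]=1 prod=3 -> [21 4 1 1]
Step 10: demand=3,sold=1 ship[2->3]=1 ship[1->2]=1 ship[0->1]=1 prod=3 -> [23 4 1 1]
Step 11: demand=3,sold=1 ship[2->3]=1 ship[1->2]=1 ship[0->1]=1 prod=3 -> [25 4 1 1]
Step 12: demand=3,sold=1 ship[2->3]=1 ship[1->2]=1 ship[0->1]=1 prod=3 -> [27 4 1 1]
First stockout at step 7

7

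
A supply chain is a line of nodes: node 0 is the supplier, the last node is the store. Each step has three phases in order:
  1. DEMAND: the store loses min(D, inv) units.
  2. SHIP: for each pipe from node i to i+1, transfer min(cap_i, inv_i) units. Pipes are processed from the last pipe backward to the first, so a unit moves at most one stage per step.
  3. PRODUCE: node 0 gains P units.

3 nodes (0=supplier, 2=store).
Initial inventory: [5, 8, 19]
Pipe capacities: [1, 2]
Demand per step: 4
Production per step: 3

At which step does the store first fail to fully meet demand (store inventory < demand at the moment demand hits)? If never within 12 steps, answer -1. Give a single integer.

Step 1: demand=4,sold=4 ship[1->2]=2 ship[0->1]=1 prod=3 -> [7 7 17]
Step 2: demand=4,sold=4 ship[1->2]=2 ship[0->1]=1 prod=3 -> [9 6 15]
Step 3: demand=4,sold=4 ship[1->2]=2 ship[0->1]=1 prod=3 -> [11 5 13]
Step 4: demand=4,sold=4 ship[1->2]=2 ship[0->1]=1 prod=3 -> [13 4 11]
Step 5: demand=4,sold=4 ship[1->2]=2 ship[0->1]=1 prod=3 -> [15 3 9]
Step 6: demand=4,sold=4 ship[1->2]=2 ship[0->1]=1 prod=3 -> [17 2 7]
Step 7: demand=4,sold=4 ship[1->2]=2 ship[0->1]=1 prod=3 -> [19 1 5]
Step 8: demand=4,sold=4 ship[1->2]=1 ship[0->1]=1 prod=3 -> [21 1 2]
Step 9: demand=4,sold=2 ship[1->2]=1 ship[0->1]=1 prod=3 -> [23 1 1]
Step 10: demand=4,sold=1 ship[1->2]=1 ship[0->1]=1 prod=3 -> [25 1 1]
Step 11: demand=4,sold=1 ship[1->2]=1 ship[0->1]=1 prod=3 -> [27 1 1]
Step 12: demand=4,sold=1 ship[1->2]=1 ship[0->1]=1 prod=3 -> [29 1 1]
First stockout at step 9

9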